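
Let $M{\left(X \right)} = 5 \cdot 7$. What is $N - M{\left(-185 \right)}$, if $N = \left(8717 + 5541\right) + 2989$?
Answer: $17212$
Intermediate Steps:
$N = 17247$ ($N = 14258 + 2989 = 17247$)
$M{\left(X \right)} = 35$
$N - M{\left(-185 \right)} = 17247 - 35 = 17212$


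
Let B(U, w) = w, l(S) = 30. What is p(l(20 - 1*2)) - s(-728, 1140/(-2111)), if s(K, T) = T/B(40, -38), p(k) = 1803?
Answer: 3806103/2111 ≈ 1803.0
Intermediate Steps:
s(K, T) = -T/38 (s(K, T) = T/(-38) = T*(-1/38) = -T/38)
p(l(20 - 1*2)) - s(-728, 1140/(-2111)) = 1803 - (-1)*1140/(-2111)/38 = 1803 - (-1)*1140*(-1/2111)/38 = 1803 - (-1)*(-1140)/(38*2111) = 1803 - 1*30/2111 = 1803 - 30/2111 = 3806103/2111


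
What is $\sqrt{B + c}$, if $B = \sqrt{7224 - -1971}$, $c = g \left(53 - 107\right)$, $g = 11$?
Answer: $\sqrt{-594 + \sqrt{9195}} \approx 22.318 i$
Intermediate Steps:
$c = -594$ ($c = 11 \left(53 - 107\right) = 11 \left(-54\right) = -594$)
$B = \sqrt{9195}$ ($B = \sqrt{7224 + \left(2016 - 45\right)} = \sqrt{7224 + 1971} = \sqrt{9195} \approx 95.891$)
$\sqrt{B + c} = \sqrt{\sqrt{9195} - 594} = \sqrt{-594 + \sqrt{9195}}$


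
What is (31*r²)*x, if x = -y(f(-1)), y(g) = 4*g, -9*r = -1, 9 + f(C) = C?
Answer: 1240/81 ≈ 15.309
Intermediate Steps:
f(C) = -9 + C
r = ⅑ (r = -⅑*(-1) = ⅑ ≈ 0.11111)
x = 40 (x = -4*(-9 - 1) = -4*(-10) = -1*(-40) = 40)
(31*r²)*x = (31*(⅑)²)*40 = (31*(1/81))*40 = (31/81)*40 = 1240/81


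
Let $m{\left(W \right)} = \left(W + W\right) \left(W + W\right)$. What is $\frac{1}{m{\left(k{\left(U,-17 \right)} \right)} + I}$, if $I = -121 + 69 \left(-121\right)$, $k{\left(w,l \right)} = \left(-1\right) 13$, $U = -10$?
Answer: $- \frac{1}{7794} \approx -0.0001283$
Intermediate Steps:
$k{\left(w,l \right)} = -13$
$m{\left(W \right)} = 4 W^{2}$ ($m{\left(W \right)} = 2 W 2 W = 4 W^{2}$)
$I = -8470$ ($I = -121 - 8349 = -8470$)
$\frac{1}{m{\left(k{\left(U,-17 \right)} \right)} + I} = \frac{1}{4 \left(-13\right)^{2} - 8470} = \frac{1}{4 \cdot 169 - 8470} = \frac{1}{676 - 8470} = \frac{1}{-7794} = - \frac{1}{7794}$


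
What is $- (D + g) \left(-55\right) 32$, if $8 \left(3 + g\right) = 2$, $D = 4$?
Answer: $2200$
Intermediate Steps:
$g = - \frac{11}{4}$ ($g = -3 + \frac{1}{8} \cdot 2 = -3 + \frac{1}{4} = - \frac{11}{4} \approx -2.75$)
$- (D + g) \left(-55\right) 32 = - (4 - \frac{11}{4}) \left(-55\right) 32 = \left(-1\right) \frac{5}{4} \left(-55\right) 32 = \left(- \frac{5}{4}\right) \left(-55\right) 32 = \frac{275}{4} \cdot 32 = 2200$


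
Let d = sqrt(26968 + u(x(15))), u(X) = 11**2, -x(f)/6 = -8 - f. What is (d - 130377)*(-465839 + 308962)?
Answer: 20453152629 - 156877*sqrt(27089) ≈ 2.0427e+10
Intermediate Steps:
x(f) = 48 + 6*f (x(f) = -6*(-8 - f) = 48 + 6*f)
u(X) = 121
d = sqrt(27089) (d = sqrt(26968 + 121) = sqrt(27089) ≈ 164.59)
(d - 130377)*(-465839 + 308962) = (sqrt(27089) - 130377)*(-465839 + 308962) = (-130377 + sqrt(27089))*(-156877) = 20453152629 - 156877*sqrt(27089)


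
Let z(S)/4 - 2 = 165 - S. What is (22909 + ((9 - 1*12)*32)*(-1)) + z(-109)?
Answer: 24109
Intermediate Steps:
z(S) = 668 - 4*S (z(S) = 8 + 4*(165 - S) = 8 + (660 - 4*S) = 668 - 4*S)
(22909 + ((9 - 1*12)*32)*(-1)) + z(-109) = (22909 + ((9 - 1*12)*32)*(-1)) + (668 - 4*(-109)) = (22909 + ((9 - 12)*32)*(-1)) + (668 + 436) = (22909 - 3*32*(-1)) + 1104 = (22909 - 96*(-1)) + 1104 = (22909 + 96) + 1104 = 23005 + 1104 = 24109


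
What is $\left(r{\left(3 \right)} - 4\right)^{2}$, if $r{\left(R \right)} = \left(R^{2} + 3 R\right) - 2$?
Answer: $144$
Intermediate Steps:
$r{\left(R \right)} = -2 + R^{2} + 3 R$
$\left(r{\left(3 \right)} - 4\right)^{2} = \left(\left(-2 + 3^{2} + 3 \cdot 3\right) - 4\right)^{2} = \left(\left(-2 + 9 + 9\right) - 4\right)^{2} = \left(16 - 4\right)^{2} = 12^{2} = 144$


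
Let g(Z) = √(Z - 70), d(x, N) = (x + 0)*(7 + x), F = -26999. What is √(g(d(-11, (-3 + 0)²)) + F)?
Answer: √(-26999 + I*√26) ≈ 0.016 + 164.31*I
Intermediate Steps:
d(x, N) = x*(7 + x)
g(Z) = √(-70 + Z)
√(g(d(-11, (-3 + 0)²)) + F) = √(√(-70 - 11*(7 - 11)) - 26999) = √(√(-70 - 11*(-4)) - 26999) = √(√(-70 + 44) - 26999) = √(√(-26) - 26999) = √(I*√26 - 26999) = √(-26999 + I*√26)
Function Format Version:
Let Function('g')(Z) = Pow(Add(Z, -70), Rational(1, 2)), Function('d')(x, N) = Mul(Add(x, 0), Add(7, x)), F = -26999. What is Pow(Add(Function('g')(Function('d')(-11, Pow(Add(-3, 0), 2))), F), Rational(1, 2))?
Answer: Pow(Add(-26999, Mul(I, Pow(26, Rational(1, 2)))), Rational(1, 2)) ≈ Add(0.016, Mul(164.31, I))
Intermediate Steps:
Function('d')(x, N) = Mul(x, Add(7, x))
Function('g')(Z) = Pow(Add(-70, Z), Rational(1, 2))
Pow(Add(Function('g')(Function('d')(-11, Pow(Add(-3, 0), 2))), F), Rational(1, 2)) = Pow(Add(Pow(Add(-70, Mul(-11, Add(7, -11))), Rational(1, 2)), -26999), Rational(1, 2)) = Pow(Add(Pow(Add(-70, Mul(-11, -4)), Rational(1, 2)), -26999), Rational(1, 2)) = Pow(Add(Pow(Add(-70, 44), Rational(1, 2)), -26999), Rational(1, 2)) = Pow(Add(Pow(-26, Rational(1, 2)), -26999), Rational(1, 2)) = Pow(Add(Mul(I, Pow(26, Rational(1, 2))), -26999), Rational(1, 2)) = Pow(Add(-26999, Mul(I, Pow(26, Rational(1, 2)))), Rational(1, 2))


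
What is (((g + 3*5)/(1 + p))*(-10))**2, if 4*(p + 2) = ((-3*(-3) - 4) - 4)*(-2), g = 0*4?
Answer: 10000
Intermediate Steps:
g = 0
p = -5/2 (p = -2 + (((-3*(-3) - 4) - 4)*(-2))/4 = -2 + (((9 - 4) - 4)*(-2))/4 = -2 + ((5 - 4)*(-2))/4 = -2 + (1*(-2))/4 = -2 + (1/4)*(-2) = -2 - 1/2 = -5/2 ≈ -2.5000)
(((g + 3*5)/(1 + p))*(-10))**2 = (((0 + 3*5)/(1 - 5/2))*(-10))**2 = (((0 + 15)/(-3/2))*(-10))**2 = ((15*(-2/3))*(-10))**2 = (-10*(-10))**2 = 100**2 = 10000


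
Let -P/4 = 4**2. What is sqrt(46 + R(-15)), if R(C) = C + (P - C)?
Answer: 3*I*sqrt(2) ≈ 4.2426*I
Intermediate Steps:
P = -64 (P = -4*4**2 = -4*16 = -64)
R(C) = -64 (R(C) = C + (-64 - C) = -64)
sqrt(46 + R(-15)) = sqrt(46 - 64) = sqrt(-18) = 3*I*sqrt(2)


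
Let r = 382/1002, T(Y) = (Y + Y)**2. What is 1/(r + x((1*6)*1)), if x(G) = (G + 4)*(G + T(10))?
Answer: 501/2034251 ≈ 0.00024628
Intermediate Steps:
T(Y) = 4*Y**2 (T(Y) = (2*Y)**2 = 4*Y**2)
x(G) = (4 + G)*(400 + G) (x(G) = (G + 4)*(G + 4*10**2) = (4 + G)*(G + 4*100) = (4 + G)*(G + 400) = (4 + G)*(400 + G))
r = 191/501 (r = 382*(1/1002) = 191/501 ≈ 0.38124)
1/(r + x((1*6)*1)) = 1/(191/501 + (1600 + ((1*6)*1)**2 + 404*((1*6)*1))) = 1/(191/501 + (1600 + (6*1)**2 + 404*(6*1))) = 1/(191/501 + (1600 + 6**2 + 404*6)) = 1/(191/501 + (1600 + 36 + 2424)) = 1/(191/501 + 4060) = 1/(2034251/501) = 501/2034251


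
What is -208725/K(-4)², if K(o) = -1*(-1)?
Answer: -208725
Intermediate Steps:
K(o) = 1
-208725/K(-4)² = -208725/(1²) = -208725/1 = -208725*1 = -208725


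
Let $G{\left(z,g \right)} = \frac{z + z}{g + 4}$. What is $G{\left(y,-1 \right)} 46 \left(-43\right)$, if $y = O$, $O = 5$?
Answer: $- \frac{19780}{3} \approx -6593.3$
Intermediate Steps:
$y = 5$
$G{\left(z,g \right)} = \frac{2 z}{4 + g}$
$G{\left(y,-1 \right)} 46 \left(-43\right) = 2 \cdot 5 \frac{1}{4 - 1} \cdot 46 \left(-43\right) = 2 \cdot 5 \cdot \frac{1}{3} \cdot 46 \left(-43\right) = \frac{10}{3} \cdot 46 \left(-43\right) = \frac{460}{3} \left(-43\right) = - \frac{19780}{3}$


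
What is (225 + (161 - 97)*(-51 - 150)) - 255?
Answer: -12894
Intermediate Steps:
(225 + (161 - 97)*(-51 - 150)) - 255 = (225 + 64*(-201)) - 255 = (225 - 12864) - 255 = -12639 - 255 = -12894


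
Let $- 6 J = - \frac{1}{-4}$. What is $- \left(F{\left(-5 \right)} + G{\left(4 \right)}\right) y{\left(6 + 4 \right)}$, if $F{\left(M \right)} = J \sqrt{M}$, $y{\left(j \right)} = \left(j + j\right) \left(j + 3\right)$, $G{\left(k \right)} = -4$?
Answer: $1040 + \frac{65 i \sqrt{5}}{6} \approx 1040.0 + 24.224 i$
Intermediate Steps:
$y{\left(j \right)} = 2 j \left(3 + j\right)$
$J = - \frac{1}{24}$ ($J = - \frac{\left(-1\right) \frac{1}{-4}}{6} = - \frac{\left(-1\right) \left(- \frac{1}{4}\right)}{6} = \left(- \frac{1}{6}\right) \frac{1}{4} = - \frac{1}{24} \approx -0.041667$)
$F{\left(M \right)} = - \frac{\sqrt{M}}{24}$
$- \left(F{\left(-5 \right)} + G{\left(4 \right)}\right) y{\left(6 + 4 \right)} = - \left(- \frac{\sqrt{-5}}{24} - 4\right) 2 \left(6 + 4\right) \left(3 + \left(6 + 4\right)\right) = - \left(- \frac{i \sqrt{5}}{24} - 4\right) 2 \cdot 10 \left(3 + 10\right) = - \left(- \frac{i \sqrt{5}}{24} - 4\right) 2 \cdot 10 \cdot 13 = - \left(-4 - \frac{i \sqrt{5}}{24}\right) 260 = - (-1040 - \frac{65 i \sqrt{5}}{6}) = 1040 + \frac{65 i \sqrt{5}}{6}$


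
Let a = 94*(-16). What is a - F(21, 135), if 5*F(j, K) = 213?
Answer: -7733/5 ≈ -1546.6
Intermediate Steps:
a = -1504
F(j, K) = 213/5 (F(j, K) = (⅕)*213 = 213/5)
a - F(21, 135) = -1504 - 1*213/5 = -1504 - 213/5 = -7733/5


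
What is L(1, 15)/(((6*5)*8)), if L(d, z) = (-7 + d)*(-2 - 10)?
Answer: 3/10 ≈ 0.30000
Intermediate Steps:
L(d, z) = 84 - 12*d (L(d, z) = (-7 + d)*(-12) = 84 - 12*d)
L(1, 15)/(((6*5)*8)) = (84 - 12*1)/(((6*5)*8)) = (84 - 12)/((30*8)) = 72/240 = 72*(1/240) = 3/10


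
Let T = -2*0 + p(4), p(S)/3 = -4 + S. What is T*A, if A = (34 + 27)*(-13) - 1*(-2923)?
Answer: 0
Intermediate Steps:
p(S) = -12 + 3*S (p(S) = 3*(-4 + S) = -12 + 3*S)
T = 0 (T = -2*0 + (-12 + 3*4) = 0 + (-12 + 12) = 0 + 0 = 0)
A = 2130 (A = 61*(-13) + 2923 = -793 + 2923 = 2130)
T*A = 0*2130 = 0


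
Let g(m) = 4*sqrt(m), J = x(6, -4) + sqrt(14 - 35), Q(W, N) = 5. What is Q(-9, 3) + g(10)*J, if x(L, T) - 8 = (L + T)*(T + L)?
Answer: 5 + 4*sqrt(10)*(12 + I*sqrt(21)) ≈ 156.79 + 57.966*I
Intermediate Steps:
x(L, T) = 8 + (L + T)**2 (x(L, T) = 8 + (L + T)*(T + L) = 8 + (L + T)*(L + T) = 8 + (L + T)**2)
J = 12 + I*sqrt(21) (J = (8 + (6 - 4)**2) + sqrt(14 - 35) = (8 + 2**2) + sqrt(-21) = (8 + 4) + I*sqrt(21) = 12 + I*sqrt(21) ≈ 12.0 + 4.5826*I)
Q(-9, 3) + g(10)*J = 5 + (4*sqrt(10))*(12 + I*sqrt(21)) = 5 + 4*sqrt(10)*(12 + I*sqrt(21))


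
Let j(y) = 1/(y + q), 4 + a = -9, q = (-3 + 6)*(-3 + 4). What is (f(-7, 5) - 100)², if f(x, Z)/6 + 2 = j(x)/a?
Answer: 8462281/676 ≈ 12518.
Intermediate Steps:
q = 3 (q = 3*1 = 3)
a = -13 (a = -4 - 9 = -13)
j(y) = 1/(3 + y) (j(y) = 1/(y + 3) = 1/(3 + y))
f(x, Z) = -12 - 6/(13*(3 + x)) (f(x, Z) = -12 + 6*(1/((3 + x)*(-13))) = -12 + 6*(-1/13/(3 + x)) = -12 + 6*(-1/(13*(3 + x))) = -12 - 6/(13*(3 + x)))
(f(-7, 5) - 100)² = (6*(-79 - 26*(-7))/(13*(3 - 7)) - 100)² = ((6/13)*(-79 + 182)/(-4) - 100)² = ((6/13)*(-¼)*103 - 100)² = (-309/26 - 100)² = (-2909/26)² = 8462281/676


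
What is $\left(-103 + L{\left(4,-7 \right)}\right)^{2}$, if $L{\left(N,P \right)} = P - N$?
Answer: $12996$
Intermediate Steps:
$\left(-103 + L{\left(4,-7 \right)}\right)^{2} = \left(-103 - 11\right)^{2} = \left(-114\right)^{2} = 12996$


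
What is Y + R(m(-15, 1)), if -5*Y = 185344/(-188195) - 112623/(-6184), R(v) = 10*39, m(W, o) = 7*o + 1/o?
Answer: 2249356947811/5818989400 ≈ 386.55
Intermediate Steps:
m(W, o) = 1/o + 7*o
R(v) = 390
Y = -20048918189/5818989400 (Y = -(185344/(-188195) - 112623/(-6184))/5 = -(185344*(-1/188195) - 112623*(-1/6184))/5 = -(-185344/188195 + 112623/6184)/5 = -1/5*20048918189/1163797880 = -20048918189/5818989400 ≈ -3.4454)
Y + R(m(-15, 1)) = -20048918189/5818989400 + 390 = 2249356947811/5818989400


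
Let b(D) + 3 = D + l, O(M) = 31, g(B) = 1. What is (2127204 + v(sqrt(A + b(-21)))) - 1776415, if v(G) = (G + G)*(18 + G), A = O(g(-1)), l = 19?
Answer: 350841 + 36*sqrt(26) ≈ 3.5102e+5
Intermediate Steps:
b(D) = 16 + D (b(D) = -3 + (D + 19) = -3 + (19 + D) = 16 + D)
A = 31
v(G) = 2*G*(18 + G) (v(G) = (2*G)*(18 + G) = 2*G*(18 + G))
(2127204 + v(sqrt(A + b(-21)))) - 1776415 = (2127204 + 2*sqrt(31 + (16 - 21))*(18 + sqrt(31 + (16 - 21)))) - 1776415 = (2127204 + 2*sqrt(31 - 5)*(18 + sqrt(31 - 5))) - 1776415 = (2127204 + 2*sqrt(26)*(18 + sqrt(26))) - 1776415 = 350789 + 2*sqrt(26)*(18 + sqrt(26))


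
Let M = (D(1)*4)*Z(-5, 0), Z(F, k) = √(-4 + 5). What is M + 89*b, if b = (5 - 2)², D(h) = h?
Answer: 805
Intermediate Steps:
Z(F, k) = 1 (Z(F, k) = √1 = 1)
M = 4 (M = (1*4)*1 = 4*1 = 4)
b = 9 (b = 3² = 9)
M + 89*b = 4 + 89*9 = 4 + 801 = 805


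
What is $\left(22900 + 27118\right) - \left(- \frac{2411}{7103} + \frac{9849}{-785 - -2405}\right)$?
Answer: $\frac{191828023951}{3835620} \approx 50012.0$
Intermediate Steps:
$\left(22900 + 27118\right) - \left(- \frac{2411}{7103} + \frac{9849}{-785 - -2405}\right) = 50018 - \left(- \frac{2411}{7103} + \frac{9849}{-785 + 2405}\right) = 50018 + \left(- \frac{9849}{1620} + \frac{2411}{7103}\right) = 50018 + \left(\left(-9849\right) \frac{1}{1620} + \frac{2411}{7103}\right) = 50018 + \left(- \frac{3283}{540} + \frac{2411}{7103}\right) = 50018 - \frac{22017209}{3835620} = \frac{191828023951}{3835620}$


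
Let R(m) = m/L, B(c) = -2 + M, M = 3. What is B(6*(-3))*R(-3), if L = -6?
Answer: ½ ≈ 0.50000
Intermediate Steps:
B(c) = 1 (B(c) = -2 + 3 = 1)
R(m) = -m/6 (R(m) = m/(-6) = m*(-⅙) = -m/6)
B(6*(-3))*R(-3) = 1*(-⅙*(-3)) = 1*(½) = ½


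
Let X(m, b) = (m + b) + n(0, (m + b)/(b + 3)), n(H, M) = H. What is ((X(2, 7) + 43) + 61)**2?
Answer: 12769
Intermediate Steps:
X(m, b) = b + m (X(m, b) = (m + b) + 0 = (b + m) + 0 = b + m)
((X(2, 7) + 43) + 61)**2 = (((7 + 2) + 43) + 61)**2 = ((9 + 43) + 61)**2 = (52 + 61)**2 = 113**2 = 12769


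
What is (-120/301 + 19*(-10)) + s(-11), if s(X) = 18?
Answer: -51892/301 ≈ -172.40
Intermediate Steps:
(-120/301 + 19*(-10)) + s(-11) = (-120/301 + 19*(-10)) + 18 = (-120*1/301 - 190) + 18 = (-120/301 - 190) + 18 = -57310/301 + 18 = -51892/301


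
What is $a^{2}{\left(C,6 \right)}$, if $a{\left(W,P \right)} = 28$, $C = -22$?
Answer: $784$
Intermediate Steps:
$a^{2}{\left(C,6 \right)} = 28^{2} = 784$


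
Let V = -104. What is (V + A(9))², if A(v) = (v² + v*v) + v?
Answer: 4489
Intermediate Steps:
A(v) = v + 2*v² (A(v) = (v² + v²) + v = 2*v² + v = v + 2*v²)
(V + A(9))² = (-104 + 9*(1 + 2*9))² = (-104 + 9*(1 + 18))² = (-104 + 9*19)² = (-104 + 171)² = 67² = 4489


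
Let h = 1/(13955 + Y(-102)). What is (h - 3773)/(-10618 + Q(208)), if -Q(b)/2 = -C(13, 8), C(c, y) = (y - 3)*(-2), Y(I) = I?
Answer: 8711228/24561369 ≈ 0.35467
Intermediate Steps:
C(c, y) = 6 - 2*y (C(c, y) = (-3 + y)*(-2) = 6 - 2*y)
Q(b) = -20 (Q(b) = -(-2)*(6 - 2*8) = -(-2)*(6 - 16) = -(-2)*(-10) = -2*10 = -20)
h = 1/13853 (h = 1/(13955 - 102) = 1/13853 ≈ 7.2187e-5)
(h - 3773)/(-10618 + Q(208)) = (1/13853 - 3773)/(-10618 - 20) = -52267368/13853/(-10638) = -52267368/13853*(-1/10638) = 8711228/24561369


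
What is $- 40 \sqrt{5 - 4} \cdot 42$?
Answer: $-1680$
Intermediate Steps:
$- 40 \sqrt{5 - 4} \cdot 42 = - 40 \sqrt{1} \cdot 42 = \left(-40\right) 1 \cdot 42 = \left(-40\right) 42 = -1680$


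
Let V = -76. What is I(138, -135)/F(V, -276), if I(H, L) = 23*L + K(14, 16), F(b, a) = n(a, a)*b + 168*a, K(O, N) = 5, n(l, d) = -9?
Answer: 775/11421 ≈ 0.067858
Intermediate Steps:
F(b, a) = -9*b + 168*a
I(H, L) = 5 + 23*L (I(H, L) = 23*L + 5 = 5 + 23*L)
I(138, -135)/F(V, -276) = (5 + 23*(-135))/(-9*(-76) + 168*(-276)) = (5 - 3105)/(684 - 46368) = -3100/(-45684) = -3100*(-1/45684) = 775/11421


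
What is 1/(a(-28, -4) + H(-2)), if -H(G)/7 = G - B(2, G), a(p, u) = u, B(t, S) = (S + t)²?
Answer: ⅒ ≈ 0.10000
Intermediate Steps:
H(G) = -7*G + 7*(2 + G)² (H(G) = -7*(G - (G + 2)²) = -7*(G - (2 + G)²) = -7*G + 7*(2 + G)²)
1/(a(-28, -4) + H(-2)) = 1/(-4 + (-7*(-2) + 7*(2 - 2)²)) = 1/(-4 + (14 + 7*0²)) = 1/(-4 + (14 + 7*0)) = 1/(-4 + (14 + 0)) = 1/(-4 + 14) = 1/10 = ⅒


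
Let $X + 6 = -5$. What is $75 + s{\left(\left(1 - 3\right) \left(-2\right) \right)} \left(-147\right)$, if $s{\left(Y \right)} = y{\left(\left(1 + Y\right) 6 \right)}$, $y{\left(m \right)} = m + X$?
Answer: $-2718$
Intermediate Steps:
$X = -11$ ($X = -6 - 5 = -11$)
$y{\left(m \right)} = -11 + m$ ($y{\left(m \right)} = m - 11 = -11 + m$)
$s{\left(Y \right)} = -5 + 6 Y$ ($s{\left(Y \right)} = -11 + \left(1 + Y\right) 6 = -11 + \left(6 + 6 Y\right) = -5 + 6 Y$)
$75 + s{\left(\left(1 - 3\right) \left(-2\right) \right)} \left(-147\right) = 75 + \left(-5 + 6 \left(1 - 3\right) \left(-2\right)\right) \left(-147\right) = 75 + \left(-5 + 6 \left(\left(-2\right) \left(-2\right)\right)\right) \left(-147\right) = 75 + \left(-5 + 6 \cdot 4\right) \left(-147\right) = 75 + \left(-5 + 24\right) \left(-147\right) = 75 + 19 \left(-147\right) = 75 - 2793 = -2718$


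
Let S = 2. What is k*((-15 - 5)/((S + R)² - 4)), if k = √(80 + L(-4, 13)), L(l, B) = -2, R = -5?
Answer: -4*√78 ≈ -35.327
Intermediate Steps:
k = √78 (k = √(80 - 2) = √78 ≈ 8.8318)
k*((-15 - 5)/((S + R)² - 4)) = √78*((-15 - 5)/((2 - 5)² - 4)) = √78*(-20/((-3)² - 4)) = √78*(-20/(9 - 4)) = √78*(-20/5) = √78*(-20*⅕) = √78*(-4) = -4*√78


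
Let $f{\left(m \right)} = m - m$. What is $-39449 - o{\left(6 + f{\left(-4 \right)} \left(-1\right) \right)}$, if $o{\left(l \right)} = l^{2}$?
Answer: $-39485$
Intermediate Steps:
$f{\left(m \right)} = 0$
$-39449 - o{\left(6 + f{\left(-4 \right)} \left(-1\right) \right)} = -39449 - \left(6 + 0 \left(-1\right)\right)^{2} = -39449 - \left(6 + 0\right)^{2} = -39449 - 6^{2} = -39449 - 36 = -39485$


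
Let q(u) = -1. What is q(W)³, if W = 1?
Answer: -1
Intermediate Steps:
q(W)³ = (-1)³ = -1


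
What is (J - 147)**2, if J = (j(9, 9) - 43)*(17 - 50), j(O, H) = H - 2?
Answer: 1083681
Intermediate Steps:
j(O, H) = -2 + H
J = 1188 (J = ((-2 + 9) - 43)*(17 - 50) = (7 - 43)*(-33) = -36*(-33) = 1188)
(J - 147)**2 = (1188 - 147)**2 = 1041**2 = 1083681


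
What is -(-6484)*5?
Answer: 32420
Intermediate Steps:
-(-6484)*5 = -6484*(-5) = 32420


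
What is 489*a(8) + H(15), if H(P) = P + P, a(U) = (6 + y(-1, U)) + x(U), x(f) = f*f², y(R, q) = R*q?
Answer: 249420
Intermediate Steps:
x(f) = f³
a(U) = 6 + U³ - U (a(U) = (6 - U) + U³ = 6 + U³ - U)
H(P) = 2*P
489*a(8) + H(15) = 489*(6 + 8³ - 1*8) + 2*15 = 489*(6 + 512 - 8) + 30 = 489*510 + 30 = 249390 + 30 = 249420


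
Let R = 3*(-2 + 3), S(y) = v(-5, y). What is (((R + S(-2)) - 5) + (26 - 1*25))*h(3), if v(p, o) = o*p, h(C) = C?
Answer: 27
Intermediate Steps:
S(y) = -5*y (S(y) = y*(-5) = -5*y)
R = 3 (R = 3*1 = 3)
(((R + S(-2)) - 5) + (26 - 1*25))*h(3) = (((3 - 5*(-2)) - 5) + (26 - 1*25))*3 = (((3 + 10) - 5) + (26 - 25))*3 = ((13 - 5) + 1)*3 = (8 + 1)*3 = 9*3 = 27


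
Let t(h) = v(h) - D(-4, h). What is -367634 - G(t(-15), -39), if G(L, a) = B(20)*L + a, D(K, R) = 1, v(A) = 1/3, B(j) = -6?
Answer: -367599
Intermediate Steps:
v(A) = ⅓
t(h) = -⅔ (t(h) = ⅓ - 1*1 = ⅓ - 1 = -⅔)
G(L, a) = a - 6*L (G(L, a) = -6*L + a = a - 6*L)
-367634 - G(t(-15), -39) = -367634 - (-39 - 6*(-⅔)) = -367634 - (-39 + 4) = -367634 - 1*(-35) = -367634 + 35 = -367599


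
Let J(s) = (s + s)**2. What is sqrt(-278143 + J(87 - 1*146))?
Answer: I*sqrt(264219) ≈ 514.02*I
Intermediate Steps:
J(s) = 4*s**2 (J(s) = (2*s)**2 = 4*s**2)
sqrt(-278143 + J(87 - 1*146)) = sqrt(-278143 + 4*(87 - 1*146)**2) = sqrt(-278143 + 4*(87 - 146)**2) = sqrt(-278143 + 4*(-59)**2) = sqrt(-278143 + 4*3481) = sqrt(-278143 + 13924) = sqrt(-264219) = I*sqrt(264219)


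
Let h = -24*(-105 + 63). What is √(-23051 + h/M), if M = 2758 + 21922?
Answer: I*√219381164765/3085 ≈ 151.83*I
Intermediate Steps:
h = 1008 (h = -24*(-42) = 1008)
M = 24680
√(-23051 + h/M) = √(-23051 + 1008/24680) = √(-23051 + 1008*(1/24680)) = √(-23051 + 126/3085) = √(-71112209/3085) = I*√219381164765/3085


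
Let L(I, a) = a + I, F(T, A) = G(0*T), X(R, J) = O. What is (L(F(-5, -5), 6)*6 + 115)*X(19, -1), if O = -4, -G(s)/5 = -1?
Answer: -724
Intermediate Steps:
G(s) = 5 (G(s) = -5*(-1) = 5)
X(R, J) = -4
F(T, A) = 5
L(I, a) = I + a
(L(F(-5, -5), 6)*6 + 115)*X(19, -1) = ((5 + 6)*6 + 115)*(-4) = (11*6 + 115)*(-4) = (66 + 115)*(-4) = 181*(-4) = -724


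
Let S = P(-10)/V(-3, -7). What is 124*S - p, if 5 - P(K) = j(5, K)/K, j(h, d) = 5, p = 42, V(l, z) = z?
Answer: -976/7 ≈ -139.43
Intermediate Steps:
P(K) = 5 - 5/K
S = -11/14 (S = (5 - 5/(-10))/(-7) = (5 - 5*(-⅒))*(-⅐) = (5 + ½)*(-⅐) = (11/2)*(-⅐) = -11/14 ≈ -0.78571)
124*S - p = 124*(-11/14) - 1*42 = -682/7 - 42 = -976/7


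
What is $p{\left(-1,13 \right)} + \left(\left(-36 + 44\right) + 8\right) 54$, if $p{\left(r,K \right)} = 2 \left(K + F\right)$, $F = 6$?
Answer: $902$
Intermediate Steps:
$p{\left(r,K \right)} = 12 + 2 K$ ($p{\left(r,K \right)} = 2 \left(K + 6\right) = 2 \left(6 + K\right) = 12 + 2 K$)
$p{\left(-1,13 \right)} + \left(\left(-36 + 44\right) + 8\right) 54 = \left(12 + 2 \cdot 13\right) + \left(\left(-36 + 44\right) + 8\right) 54 = \left(12 + 26\right) + \left(8 + 8\right) 54 = 38 + 16 \cdot 54 = 38 + 864 = 902$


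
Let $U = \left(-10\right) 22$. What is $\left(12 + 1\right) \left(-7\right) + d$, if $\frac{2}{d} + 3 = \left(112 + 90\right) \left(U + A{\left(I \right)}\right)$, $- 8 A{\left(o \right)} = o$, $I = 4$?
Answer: $- \frac{2026753}{22272} \approx -91.0$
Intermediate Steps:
$A{\left(o \right)} = - \frac{o}{8}$
$U = -220$
$d = - \frac{1}{22272}$ ($d = \frac{2}{-3 + \left(112 + 90\right) \left(-220 - \frac{1}{2}\right)} = \frac{2}{-3 + 202 \left(-220 - \frac{1}{2}\right)} = \frac{2}{-3 + 202 \left(- \frac{441}{2}\right)} = \frac{2}{-3 - 44541} = \frac{2}{-44544} = 2 \left(- \frac{1}{44544}\right) = - \frac{1}{22272} \approx -4.4899 \cdot 10^{-5}$)
$\left(12 + 1\right) \left(-7\right) + d = \left(12 + 1\right) \left(-7\right) - \frac{1}{22272} = 13 \left(-7\right) - \frac{1}{22272} = -91 - \frac{1}{22272} = - \frac{2026753}{22272}$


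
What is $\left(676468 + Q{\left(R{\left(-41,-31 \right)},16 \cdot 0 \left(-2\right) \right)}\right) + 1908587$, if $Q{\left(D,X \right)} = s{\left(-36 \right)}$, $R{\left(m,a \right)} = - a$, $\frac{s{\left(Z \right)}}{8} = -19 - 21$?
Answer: $2584735$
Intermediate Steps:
$s{\left(Z \right)} = -320$ ($s{\left(Z \right)} = 8 \left(-19 - 21\right) = 8 \left(-40\right) = -320$)
$Q{\left(D,X \right)} = -320$
$\left(676468 + Q{\left(R{\left(-41,-31 \right)},16 \cdot 0 \left(-2\right) \right)}\right) + 1908587 = \left(676468 - 320\right) + 1908587 = 676148 + 1908587 = 2584735$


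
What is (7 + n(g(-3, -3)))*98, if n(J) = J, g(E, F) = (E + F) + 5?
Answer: 588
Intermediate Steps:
g(E, F) = 5 + E + F
(7 + n(g(-3, -3)))*98 = (7 + (5 - 3 - 3))*98 = (7 - 1)*98 = 6*98 = 588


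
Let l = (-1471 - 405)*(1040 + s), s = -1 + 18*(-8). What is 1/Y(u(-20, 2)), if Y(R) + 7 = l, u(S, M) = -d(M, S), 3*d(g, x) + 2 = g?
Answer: -1/1679027 ≈ -5.9558e-7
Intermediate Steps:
d(g, x) = -⅔ + g/3
s = -145 (s = -1 - 144 = -145)
l = -1679020 (l = (-1471 - 405)*(1040 - 145) = -1876*895 = -1679020)
u(S, M) = ⅔ - M/3 (u(S, M) = -(-⅔ + M/3) = ⅔ - M/3)
Y(R) = -1679027 (Y(R) = -7 - 1679020 = -1679027)
1/Y(u(-20, 2)) = 1/(-1679027) = -1/1679027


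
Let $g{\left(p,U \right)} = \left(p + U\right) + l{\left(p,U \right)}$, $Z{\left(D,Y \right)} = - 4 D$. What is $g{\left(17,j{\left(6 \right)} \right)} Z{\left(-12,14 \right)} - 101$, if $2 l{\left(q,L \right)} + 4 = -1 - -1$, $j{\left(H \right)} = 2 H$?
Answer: $1195$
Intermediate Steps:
$l{\left(q,L \right)} = -2$ ($l{\left(q,L \right)} = -2 + \frac{-1 - -1}{2} = -2 + \frac{-1 + 1}{2} = -2 + \frac{1}{2} \cdot 0 = -2 + 0 = -2$)
$g{\left(p,U \right)} = -2 + U + p$ ($g{\left(p,U \right)} = \left(p + U\right) - 2 = \left(U + p\right) - 2 = -2 + U + p$)
$g{\left(17,j{\left(6 \right)} \right)} Z{\left(-12,14 \right)} - 101 = \left(-2 + 2 \cdot 6 + 17\right) \left(\left(-4\right) \left(-12\right)\right) - 101 = \left(-2 + 12 + 17\right) 48 - 101 = 27 \cdot 48 - 101 = 1296 - 101 = 1195$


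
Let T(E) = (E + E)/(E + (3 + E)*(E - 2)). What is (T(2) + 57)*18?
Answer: 1062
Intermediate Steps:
T(E) = 2*E/(E + (-2 + E)*(3 + E)) (T(E) = (2*E)/(E + (3 + E)*(-2 + E)) = (2*E)/(E + (-2 + E)*(3 + E)) = 2*E/(E + (-2 + E)*(3 + E)))
(T(2) + 57)*18 = (2*2/(-6 + 2**2 + 2*2) + 57)*18 = (2*2/(-6 + 4 + 4) + 57)*18 = (2*2/2 + 57)*18 = (2*2*(1/2) + 57)*18 = (2 + 57)*18 = 59*18 = 1062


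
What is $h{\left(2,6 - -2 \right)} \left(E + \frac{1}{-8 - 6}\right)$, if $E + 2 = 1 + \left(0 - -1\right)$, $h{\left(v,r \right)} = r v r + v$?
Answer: $- \frac{65}{7} \approx -9.2857$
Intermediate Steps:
$h{\left(v,r \right)} = v + v r^{2}$ ($h{\left(v,r \right)} = v r^{2} + v = v + v r^{2}$)
$E = 0$ ($E = -2 + \left(1 + \left(0 - -1\right)\right) = -2 + \left(1 + \left(0 + 1\right)\right) = -2 + \left(1 + 1\right) = -2 + 2 = 0$)
$h{\left(2,6 - -2 \right)} \left(E + \frac{1}{-8 - 6}\right) = 2 \left(1 + \left(6 - -2\right)^{2}\right) \left(0 + \frac{1}{-8 - 6}\right) = 2 \left(1 + \left(6 + 2\right)^{2}\right) \left(0 + \frac{1}{-14}\right) = 2 \left(1 + 8^{2}\right) \left(0 - \frac{1}{14}\right) = 2 \left(1 + 64\right) \left(- \frac{1}{14}\right) = 2 \cdot 65 \left(- \frac{1}{14}\right) = 130 \left(- \frac{1}{14}\right) = - \frac{65}{7}$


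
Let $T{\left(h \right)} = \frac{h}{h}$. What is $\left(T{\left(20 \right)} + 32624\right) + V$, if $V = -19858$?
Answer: $12767$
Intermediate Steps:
$T{\left(h \right)} = 1$
$\left(T{\left(20 \right)} + 32624\right) + V = \left(1 + 32624\right) - 19858 = 32625 - 19858 = 12767$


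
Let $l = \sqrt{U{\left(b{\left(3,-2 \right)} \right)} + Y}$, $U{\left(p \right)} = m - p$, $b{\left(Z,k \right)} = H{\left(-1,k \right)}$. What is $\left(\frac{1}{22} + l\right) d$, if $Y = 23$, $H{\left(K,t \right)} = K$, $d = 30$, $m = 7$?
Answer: $\frac{15}{11} + 30 \sqrt{31} \approx 168.4$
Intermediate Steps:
$b{\left(Z,k \right)} = -1$
$U{\left(p \right)} = 7 - p$
$l = \sqrt{31}$ ($l = \sqrt{\left(7 - -1\right) + 23} = \sqrt{\left(7 + 1\right) + 23} = \sqrt{8 + 23} = \sqrt{31} \approx 5.5678$)
$\left(\frac{1}{22} + l\right) d = \left(\frac{1}{22} + \sqrt{31}\right) 30 = \frac{15}{11} + 30 \sqrt{31}$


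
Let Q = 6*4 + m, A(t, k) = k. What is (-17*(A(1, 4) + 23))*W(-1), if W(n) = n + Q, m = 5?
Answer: -12852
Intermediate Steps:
Q = 29 (Q = 6*4 + 5 = 24 + 5 = 29)
W(n) = 29 + n (W(n) = n + 29 = 29 + n)
(-17*(A(1, 4) + 23))*W(-1) = (-17*(4 + 23))*(29 - 1) = -17*27*28 = -459*28 = -12852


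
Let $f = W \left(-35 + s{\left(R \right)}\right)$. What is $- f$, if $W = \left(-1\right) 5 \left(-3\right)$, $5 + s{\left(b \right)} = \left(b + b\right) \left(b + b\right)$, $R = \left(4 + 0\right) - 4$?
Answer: $600$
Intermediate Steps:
$R = 0$ ($R = 4 - 4 = 0$)
$s{\left(b \right)} = -5 + 4 b^{2}$ ($s{\left(b \right)} = -5 + \left(b + b\right) \left(b + b\right) = -5 + 2 b 2 b = -5 + 4 b^{2}$)
$W = 15$ ($W = \left(-5\right) \left(-3\right) = 15$)
$f = -600$ ($f = 15 \left(-35 - \left(5 - 4 \cdot 0^{2}\right)\right) = 15 \left(-35 + \left(-5 + 4 \cdot 0\right)\right) = 15 \left(-35 + \left(-5 + 0\right)\right) = 15 \left(-35 - 5\right) = 15 \left(-40\right) = -600$)
$- f = \left(-1\right) \left(-600\right) = 600$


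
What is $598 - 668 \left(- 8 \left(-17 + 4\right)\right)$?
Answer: $-68874$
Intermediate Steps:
$598 - 668 \left(- 8 \left(-17 + 4\right)\right) = 598 - 668 \left(\left(-8\right) \left(-13\right)\right) = 598 - 69472 = -68874$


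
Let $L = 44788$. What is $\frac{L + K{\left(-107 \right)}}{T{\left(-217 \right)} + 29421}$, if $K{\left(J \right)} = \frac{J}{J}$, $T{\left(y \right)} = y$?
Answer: $\frac{44789}{29204} \approx 1.5337$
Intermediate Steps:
$K{\left(J \right)} = 1$
$\frac{L + K{\left(-107 \right)}}{T{\left(-217 \right)} + 29421} = \frac{44788 + 1}{-217 + 29421} = \frac{44789}{29204}$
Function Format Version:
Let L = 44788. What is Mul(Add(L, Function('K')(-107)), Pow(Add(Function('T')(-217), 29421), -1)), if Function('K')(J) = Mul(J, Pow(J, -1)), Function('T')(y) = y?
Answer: Rational(44789, 29204) ≈ 1.5337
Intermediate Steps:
Function('K')(J) = 1
Mul(Add(L, Function('K')(-107)), Pow(Add(Function('T')(-217), 29421), -1)) = Mul(Add(44788, 1), Pow(Add(-217, 29421), -1)) = Mul(44789, Pow(29204, -1)) = Mul(44789, Rational(1, 29204)) = Rational(44789, 29204)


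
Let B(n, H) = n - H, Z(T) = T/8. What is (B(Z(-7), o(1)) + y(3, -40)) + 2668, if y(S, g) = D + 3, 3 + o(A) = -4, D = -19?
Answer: 21265/8 ≈ 2658.1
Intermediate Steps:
o(A) = -7 (o(A) = -3 - 4 = -7)
y(S, g) = -16 (y(S, g) = -19 + 3 = -16)
Z(T) = T/8 (Z(T) = T*(⅛) = T/8)
(B(Z(-7), o(1)) + y(3, -40)) + 2668 = (((⅛)*(-7) - 1*(-7)) - 16) + 2668 = ((-7/8 + 7) - 16) + 2668 = (49/8 - 16) + 2668 = -79/8 + 2668 = 21265/8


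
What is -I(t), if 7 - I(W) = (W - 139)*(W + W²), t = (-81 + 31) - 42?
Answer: -1933939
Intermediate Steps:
t = -92 (t = -50 - 42 = -92)
I(W) = 7 - (-139 + W)*(W + W²) (I(W) = 7 - (W - 139)*(W + W²) = 7 - (-139 + W)*(W + W²))
-I(t) = -(7 - 1*(-92)³ + 138*(-92)² + 139*(-92)) = -(7 - 1*(-778688) + 138*8464 - 12788) = -(7 + 778688 + 1168032 - 12788) = -1*1933939 = -1933939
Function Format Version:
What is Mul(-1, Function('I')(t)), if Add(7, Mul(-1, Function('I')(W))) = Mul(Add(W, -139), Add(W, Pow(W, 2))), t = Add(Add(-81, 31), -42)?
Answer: -1933939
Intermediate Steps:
t = -92 (t = Add(-50, -42) = -92)
Function('I')(W) = Add(7, Mul(-1, Add(-139, W), Add(W, Pow(W, 2)))) (Function('I')(W) = Add(7, Mul(-1, Mul(Add(W, -139), Add(W, Pow(W, 2))))) = Add(7, Mul(-1, Mul(Add(-139, W), Add(W, Pow(W, 2))))) = Add(7, Mul(-1, Add(-139, W), Add(W, Pow(W, 2)))))
Mul(-1, Function('I')(t)) = Mul(-1, Add(7, Mul(-1, Pow(-92, 3)), Mul(138, Pow(-92, 2)), Mul(139, -92))) = Mul(-1, Add(7, Mul(-1, -778688), Mul(138, 8464), -12788)) = Mul(-1, Add(7, 778688, 1168032, -12788)) = Mul(-1, 1933939) = -1933939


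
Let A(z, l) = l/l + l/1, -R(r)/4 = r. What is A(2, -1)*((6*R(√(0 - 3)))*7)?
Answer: 0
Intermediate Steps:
R(r) = -4*r
A(z, l) = 1 + l (A(z, l) = 1 + l*1 = 1 + l)
A(2, -1)*((6*R(√(0 - 3)))*7) = (1 - 1)*((6*(-4*√(0 - 3)))*7) = 0*((6*(-4*I*√3))*7) = 0*(-24*I*√3*7) = 0*(-168*I*√3) = 0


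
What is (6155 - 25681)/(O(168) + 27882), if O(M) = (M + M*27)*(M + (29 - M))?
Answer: -9763/82149 ≈ -0.11884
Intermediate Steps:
O(M) = 812*M (O(M) = (M + 27*M)*29 = (28*M)*29 = 812*M)
(6155 - 25681)/(O(168) + 27882) = (6155 - 25681)/(812*168 + 27882) = -19526/(136416 + 27882) = -19526/164298 = -19526*1/164298 = -9763/82149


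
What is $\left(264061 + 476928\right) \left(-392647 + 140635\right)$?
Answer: $-186738119868$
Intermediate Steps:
$\left(264061 + 476928\right) \left(-392647 + 140635\right) = 740989 \left(-252012\right) = -186738119868$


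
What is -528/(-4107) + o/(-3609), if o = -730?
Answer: 1634554/4940721 ≈ 0.33083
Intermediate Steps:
-528/(-4107) + o/(-3609) = -528/(-4107) - 730/(-3609) = -528*(-1/4107) - 730*(-1/3609) = 176/1369 + 730/3609 = 1634554/4940721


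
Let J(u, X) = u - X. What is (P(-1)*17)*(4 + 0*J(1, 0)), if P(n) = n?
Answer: -68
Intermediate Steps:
(P(-1)*17)*(4 + 0*J(1, 0)) = (-1*17)*(4 + 0*(1 - 1*0)) = -17*(4 + 0*(1 + 0)) = -17*(4 + 0*1) = -17*(4 + 0) = -17*4 = -68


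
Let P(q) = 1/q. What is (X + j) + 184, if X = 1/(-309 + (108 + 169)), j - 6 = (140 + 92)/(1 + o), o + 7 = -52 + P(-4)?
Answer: 1386711/7456 ≈ 185.99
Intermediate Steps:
o = -237/4 (o = -7 + (-52 + 1/(-4)) = -7 + (-52 - ¼) = -7 - 209/4 = -237/4 ≈ -59.250)
j = 470/233 (j = 6 + (140 + 92)/(1 - 237/4) = 6 + 232/(-233/4) = 6 + 232*(-4/233) = 6 - 928/233 = 470/233 ≈ 2.0172)
X = -1/32 (X = 1/(-309 + 277) = 1/(-32) = -1/32 ≈ -0.031250)
(X + j) + 184 = (-1/32 + 470/233) + 184 = 14807/7456 + 184 = 1386711/7456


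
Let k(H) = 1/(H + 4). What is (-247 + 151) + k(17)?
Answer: -2015/21 ≈ -95.952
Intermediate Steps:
k(H) = 1/(4 + H)
(-247 + 151) + k(17) = (-247 + 151) + 1/(4 + 17) = -96 + 1/21 = -2015/21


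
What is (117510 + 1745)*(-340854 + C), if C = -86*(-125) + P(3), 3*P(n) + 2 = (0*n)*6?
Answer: -118099896070/3 ≈ -3.9367e+10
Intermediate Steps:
P(n) = -⅔ (P(n) = -⅔ + ((0*n)*6)/3 = -⅔ + (0*6)/3 = -⅔ + (⅓)*0 = -⅔ + 0 = -⅔)
C = 32248/3 (C = -86*(-125) - ⅔ = 10750 - ⅔ = 32248/3 ≈ 10749.)
(117510 + 1745)*(-340854 + C) = (117510 + 1745)*(-340854 + 32248/3) = 119255*(-990314/3) = -118099896070/3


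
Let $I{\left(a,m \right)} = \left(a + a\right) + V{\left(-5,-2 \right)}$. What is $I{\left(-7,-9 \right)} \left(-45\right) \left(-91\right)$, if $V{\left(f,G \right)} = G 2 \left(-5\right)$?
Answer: $24570$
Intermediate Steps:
$V{\left(f,G \right)} = - 10 G$ ($V{\left(f,G \right)} = 2 G \left(-5\right) = - 10 G$)
$I{\left(a,m \right)} = 20 + 2 a$ ($I{\left(a,m \right)} = \left(a + a\right) - -20 = 2 a + 20 = 20 + 2 a$)
$I{\left(-7,-9 \right)} \left(-45\right) \left(-91\right) = \left(20 + 2 \left(-7\right)\right) \left(-45\right) \left(-91\right) = \left(20 - 14\right) \left(-45\right) \left(-91\right) = 6 \left(-45\right) \left(-91\right) = \left(-270\right) \left(-91\right) = 24570$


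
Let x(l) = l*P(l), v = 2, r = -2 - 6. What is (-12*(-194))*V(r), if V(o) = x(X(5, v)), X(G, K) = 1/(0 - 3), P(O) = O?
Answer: 776/3 ≈ 258.67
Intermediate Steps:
r = -8
X(G, K) = -⅓ (X(G, K) = 1/(-3) = -⅓)
x(l) = l² (x(l) = l*l = l²)
V(o) = ⅑ (V(o) = (-⅓)² = ⅑)
(-12*(-194))*V(r) = -12*(-194)*(⅑) = 2328*(⅑) = 776/3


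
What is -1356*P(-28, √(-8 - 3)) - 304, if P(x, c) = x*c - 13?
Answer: 17324 + 37968*I*√11 ≈ 17324.0 + 1.2593e+5*I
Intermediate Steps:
P(x, c) = -13 + c*x (P(x, c) = c*x - 13 = -13 + c*x)
-1356*P(-28, √(-8 - 3)) - 304 = -1356*(-13 + √(-8 - 3)*(-28)) - 304 = -1356*(-13 + √(-11)*(-28)) - 304 = -1356*(-13 + (I*√11)*(-28)) - 304 = -1356*(-13 - 28*I*√11) - 304 = (17628 + 37968*I*√11) - 304 = 17324 + 37968*I*√11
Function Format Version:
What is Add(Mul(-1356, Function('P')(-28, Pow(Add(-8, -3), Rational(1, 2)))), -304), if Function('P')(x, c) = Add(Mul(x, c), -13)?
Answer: Add(17324, Mul(37968, I, Pow(11, Rational(1, 2)))) ≈ Add(17324., Mul(1.2593e+5, I))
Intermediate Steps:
Function('P')(x, c) = Add(-13, Mul(c, x)) (Function('P')(x, c) = Add(Mul(c, x), -13) = Add(-13, Mul(c, x)))
Add(Mul(-1356, Function('P')(-28, Pow(Add(-8, -3), Rational(1, 2)))), -304) = Add(Mul(-1356, Add(-13, Mul(Pow(Add(-8, -3), Rational(1, 2)), -28))), -304) = Add(Mul(-1356, Add(-13, Mul(Pow(-11, Rational(1, 2)), -28))), -304) = Add(Mul(-1356, Add(-13, Mul(Mul(I, Pow(11, Rational(1, 2))), -28))), -304) = Add(Mul(-1356, Add(-13, Mul(-28, I, Pow(11, Rational(1, 2))))), -304) = Add(Add(17628, Mul(37968, I, Pow(11, Rational(1, 2)))), -304) = Add(17324, Mul(37968, I, Pow(11, Rational(1, 2))))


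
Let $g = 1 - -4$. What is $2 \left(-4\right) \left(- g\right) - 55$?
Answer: $-15$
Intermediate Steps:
$g = 5$ ($g = 1 + 4 = 5$)
$2 \left(-4\right) \left(- g\right) - 55 = 2 \left(-4\right) \left(\left(-1\right) 5\right) - 55 = \left(-8\right) \left(-5\right) - 55 = 40 - 55 = -15$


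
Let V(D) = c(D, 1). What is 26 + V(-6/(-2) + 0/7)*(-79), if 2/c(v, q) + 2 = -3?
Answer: 288/5 ≈ 57.600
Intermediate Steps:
c(v, q) = -⅖ (c(v, q) = 2/(-2 - 3) = 2/(-5) = 2*(-⅕) = -⅖)
V(D) = -⅖
26 + V(-6/(-2) + 0/7)*(-79) = 26 - ⅖*(-79) = 26 + 158/5 = 288/5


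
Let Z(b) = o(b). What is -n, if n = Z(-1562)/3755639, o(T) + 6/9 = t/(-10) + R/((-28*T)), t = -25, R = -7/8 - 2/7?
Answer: -13470493/27595113387072 ≈ -4.8815e-7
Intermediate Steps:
R = -65/56 (R = -7*⅛ - 2*⅐ = -7/8 - 2/7 = -65/56 ≈ -1.1607)
o(T) = 11/6 + 65/(1568*T) (o(T) = -⅔ + (-25/(-10) - 65*(-1/(28*T))/56) = -⅔ + (-25*(-⅒) - (-65)/(1568*T)) = -⅔ + (5/2 + 65/(1568*T)) = 11/6 + 65/(1568*T))
Z(b) = (195 + 8624*b)/(4704*b)
n = 13470493/27595113387072 (n = ((1/4704)*(195 + 8624*(-1562))/(-1562))/3755639 = ((1/4704)*(-1/1562)*(195 - 13470688))*(1/3755639) = ((1/4704)*(-1/1562)*(-13470493))*(1/3755639) = (13470493/7347648)*(1/3755639) = 13470493/27595113387072 ≈ 4.8815e-7)
-n = -1*13470493/27595113387072 = -13470493/27595113387072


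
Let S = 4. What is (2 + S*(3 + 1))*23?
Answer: 414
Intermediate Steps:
(2 + S*(3 + 1))*23 = (2 + 4*(3 + 1))*23 = (2 + 4*4)*23 = (2 + 16)*23 = 18*23 = 414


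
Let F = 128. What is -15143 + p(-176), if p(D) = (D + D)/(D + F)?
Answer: -45407/3 ≈ -15136.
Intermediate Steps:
p(D) = 2*D/(128 + D) (p(D) = (D + D)/(D + 128) = (2*D)/(128 + D) = 2*D/(128 + D))
-15143 + p(-176) = -15143 + 2*(-176)/(128 - 176) = -15143 + 2*(-176)/(-48) = -15143 + 2*(-176)*(-1/48) = -15143 + 22/3 = -45407/3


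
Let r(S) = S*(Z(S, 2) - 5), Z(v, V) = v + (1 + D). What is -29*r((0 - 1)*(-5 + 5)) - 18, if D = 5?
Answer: -18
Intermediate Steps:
Z(v, V) = 6 + v (Z(v, V) = v + (1 + 5) = v + 6 = 6 + v)
r(S) = S*(1 + S) (r(S) = S*((6 + S) - 5) = S*(1 + S))
-29*r((0 - 1)*(-5 + 5)) - 18 = -29*(0 - 1)*(-5 + 5)*(1 + (0 - 1)*(-5 + 5)) - 18 = -29*(-1*0)*(1 - 1*0) - 18 = -0*(1 + 0) - 18 = -0 - 18 = -29*0 - 18 = 0 - 18 = -18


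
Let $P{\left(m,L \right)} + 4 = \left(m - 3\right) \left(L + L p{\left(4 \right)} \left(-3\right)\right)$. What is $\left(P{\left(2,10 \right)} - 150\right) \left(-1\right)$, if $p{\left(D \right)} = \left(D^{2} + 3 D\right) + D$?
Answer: $-796$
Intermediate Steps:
$p{\left(D \right)} = D^{2} + 4 D$
$P{\left(m,L \right)} = -4 - 95 L \left(-3 + m\right)$ ($P{\left(m,L \right)} = -4 + \left(m - 3\right) \left(L + L 4 \left(4 + 4\right) \left(-3\right)\right) = -4 + \left(-3 + m\right) \left(L + L 4 \cdot 8 \left(-3\right)\right) = -4 + \left(-3 + m\right) \left(L + L 32 \left(-3\right)\right) = -4 + \left(-3 + m\right) \left(L + 32 L \left(-3\right)\right) = -4 + \left(-3 + m\right) \left(L - 96 L\right) = -4 + \left(-3 + m\right) \left(- 95 L\right) = -4 - 95 L \left(-3 + m\right)$)
$\left(P{\left(2,10 \right)} - 150\right) \left(-1\right) = \left(\left(-4 + 285 \cdot 10 - 950 \cdot 2\right) - 150\right) \left(-1\right) = \left(\left(-4 + 2850 - 1900\right) - 150\right) \left(-1\right) = \left(946 - 150\right) \left(-1\right) = 796 \left(-1\right) = -796$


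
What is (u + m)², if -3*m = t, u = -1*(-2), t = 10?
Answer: 16/9 ≈ 1.7778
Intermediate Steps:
u = 2
m = -10/3 (m = -⅓*10 = -10/3 ≈ -3.3333)
(u + m)² = (2 - 10/3)² = (-4/3)² = 16/9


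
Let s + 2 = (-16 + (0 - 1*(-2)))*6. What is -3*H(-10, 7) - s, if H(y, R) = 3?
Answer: 77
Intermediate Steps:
s = -86 (s = -2 + (-16 + (0 - 1*(-2)))*6 = -2 + (-16 + (0 + 2))*6 = -2 + (-16 + 2)*6 = -2 - 14*6 = -2 - 84 = -86)
-3*H(-10, 7) - s = -3*3 - 1*(-86) = -9 + 86 = 77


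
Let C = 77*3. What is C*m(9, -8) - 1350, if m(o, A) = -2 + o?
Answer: 267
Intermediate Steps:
C = 231
C*m(9, -8) - 1350 = 231*(-2 + 9) - 1350 = 231*7 - 1350 = 1617 - 1350 = 267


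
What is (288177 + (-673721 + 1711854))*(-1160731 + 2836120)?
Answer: 2222085184590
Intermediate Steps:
(288177 + (-673721 + 1711854))*(-1160731 + 2836120) = (288177 + 1038133)*1675389 = 1326310*1675389 = 2222085184590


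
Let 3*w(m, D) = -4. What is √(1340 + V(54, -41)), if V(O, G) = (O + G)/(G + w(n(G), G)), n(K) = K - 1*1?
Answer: √21607907/127 ≈ 36.602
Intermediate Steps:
n(K) = -1 + K (n(K) = K - 1 = -1 + K)
w(m, D) = -4/3 (w(m, D) = (⅓)*(-4) = -4/3)
V(O, G) = (G + O)/(-4/3 + G) (V(O, G) = (O + G)/(G - 4/3) = (G + O)/(-4/3 + G))
√(1340 + V(54, -41)) = √(1340 + 3*(-41 + 54)/(-4 + 3*(-41))) = √(1340 + 3*13/(-4 - 123)) = √(1340 + 3*13/(-127)) = √(1340 + 3*(-1/127)*13) = √(1340 - 39/127) = √(170141/127) = √21607907/127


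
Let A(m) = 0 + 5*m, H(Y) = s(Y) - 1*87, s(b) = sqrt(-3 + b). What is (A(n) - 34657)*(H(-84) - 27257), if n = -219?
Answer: 977602688 - 35752*I*sqrt(87) ≈ 9.776e+8 - 3.3347e+5*I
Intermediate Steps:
H(Y) = -87 + sqrt(-3 + Y) (H(Y) = sqrt(-3 + Y) - 1*87 = sqrt(-3 + Y) - 87 = -87 + sqrt(-3 + Y))
A(m) = 5*m
(A(n) - 34657)*(H(-84) - 27257) = (5*(-219) - 34657)*((-87 + sqrt(-3 - 84)) - 27257) = (-1095 - 34657)*((-87 + sqrt(-87)) - 27257) = -35752*((-87 + I*sqrt(87)) - 27257) = -35752*(-27344 + I*sqrt(87)) = 977602688 - 35752*I*sqrt(87)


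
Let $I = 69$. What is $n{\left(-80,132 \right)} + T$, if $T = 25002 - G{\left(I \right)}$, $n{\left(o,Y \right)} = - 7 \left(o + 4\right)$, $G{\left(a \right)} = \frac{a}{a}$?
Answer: $25533$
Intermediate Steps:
$G{\left(a \right)} = 1$
$n{\left(o,Y \right)} = -28 - 7 o$ ($n{\left(o,Y \right)} = - 7 \left(4 + o\right) = -28 - 7 o$)
$T = 25001$ ($T = 25002 - 1 = 25001$)
$n{\left(-80,132 \right)} + T = \left(-28 - -560\right) + 25001 = \left(-28 + 560\right) + 25001 = 532 + 25001 = 25533$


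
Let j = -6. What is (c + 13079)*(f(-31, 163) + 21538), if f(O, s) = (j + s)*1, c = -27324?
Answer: -309045275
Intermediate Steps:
f(O, s) = -6 + s (f(O, s) = (-6 + s)*1 = -6 + s)
(c + 13079)*(f(-31, 163) + 21538) = (-27324 + 13079)*((-6 + 163) + 21538) = -14245*(157 + 21538) = -14245*21695 = -309045275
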